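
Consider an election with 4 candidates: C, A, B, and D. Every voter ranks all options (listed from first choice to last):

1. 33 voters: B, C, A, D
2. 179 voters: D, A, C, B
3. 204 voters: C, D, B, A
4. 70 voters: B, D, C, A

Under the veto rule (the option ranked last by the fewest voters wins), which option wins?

C

Last-place votes: C 0, A 274, B 179, D 33.
C is ranked last by the fewest voters, so C wins.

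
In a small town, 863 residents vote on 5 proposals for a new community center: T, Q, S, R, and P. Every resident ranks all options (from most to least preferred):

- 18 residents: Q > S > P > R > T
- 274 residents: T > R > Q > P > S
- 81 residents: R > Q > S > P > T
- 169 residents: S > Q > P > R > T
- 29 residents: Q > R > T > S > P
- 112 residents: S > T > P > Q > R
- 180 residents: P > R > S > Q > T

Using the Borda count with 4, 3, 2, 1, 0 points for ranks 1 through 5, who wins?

R

T: 18·0 + 274·4 + 81·0 + 169·0 + 29·2 + 112·3 + 180·0 = 1490
Q: 18·4 + 274·2 + 81·3 + 169·3 + 29·4 + 112·1 + 180·1 = 1778
S: 18·3 + 274·0 + 81·2 + 169·4 + 29·1 + 112·4 + 180·2 = 1729
R: 18·1 + 274·3 + 81·4 + 169·1 + 29·3 + 112·0 + 180·3 = 1960
P: 18·2 + 274·1 + 81·1 + 169·2 + 29·0 + 112·2 + 180·4 = 1673
R has the highest Borda score (1960).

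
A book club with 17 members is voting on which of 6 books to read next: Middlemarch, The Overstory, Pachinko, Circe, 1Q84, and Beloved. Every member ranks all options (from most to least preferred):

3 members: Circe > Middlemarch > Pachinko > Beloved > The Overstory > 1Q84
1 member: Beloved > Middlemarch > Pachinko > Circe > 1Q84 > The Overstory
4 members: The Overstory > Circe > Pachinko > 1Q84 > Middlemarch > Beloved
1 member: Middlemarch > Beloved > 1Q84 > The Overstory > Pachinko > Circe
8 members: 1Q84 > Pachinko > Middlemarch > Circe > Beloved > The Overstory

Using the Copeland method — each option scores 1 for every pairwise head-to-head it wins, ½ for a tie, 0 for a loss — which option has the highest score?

Middlemarch: beats The Overstory, Circe, and Beloved; loses to Pachinko and 1Q84 → score 3.
The Overstory: loses to Middlemarch, Pachinko, Circe, 1Q84, and Beloved → score 0.
Pachinko: beats Middlemarch, The Overstory, Circe, and Beloved; loses to 1Q84 → score 4.
Circe: beats The Overstory and Beloved; loses to Middlemarch, Pachinko, and 1Q84 → score 2.
1Q84: beats Middlemarch, The Overstory, Pachinko, Circe, and Beloved → score 5.
Beloved: beats The Overstory; loses to Middlemarch, Pachinko, Circe, and 1Q84 → score 1.
1Q84 has the best pairwise record.

1Q84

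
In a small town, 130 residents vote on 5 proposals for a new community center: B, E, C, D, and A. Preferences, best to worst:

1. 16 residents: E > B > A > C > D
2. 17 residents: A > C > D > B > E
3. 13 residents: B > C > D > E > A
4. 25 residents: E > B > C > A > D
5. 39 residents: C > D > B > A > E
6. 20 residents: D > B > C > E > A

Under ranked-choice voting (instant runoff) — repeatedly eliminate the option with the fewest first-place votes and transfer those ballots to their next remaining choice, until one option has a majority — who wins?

Round 1: B 13, E 41, C 39, D 20, A 17. Eliminate B.
Round 2: E 41, C 52, D 20, A 17. Eliminate A.
Round 3: E 41, C 69, D 20. C has a majority.

C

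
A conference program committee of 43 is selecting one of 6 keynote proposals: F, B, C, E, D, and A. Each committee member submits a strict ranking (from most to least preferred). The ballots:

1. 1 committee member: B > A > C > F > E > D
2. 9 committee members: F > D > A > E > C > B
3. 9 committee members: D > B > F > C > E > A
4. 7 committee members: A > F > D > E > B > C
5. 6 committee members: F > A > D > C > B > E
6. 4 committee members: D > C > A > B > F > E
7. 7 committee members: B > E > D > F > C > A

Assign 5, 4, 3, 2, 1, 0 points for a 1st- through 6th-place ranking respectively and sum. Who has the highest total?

D

F: 1·2 + 9·5 + 9·3 + 7·4 + 6·5 + 4·1 + 7·2 = 150
B: 1·5 + 9·0 + 9·4 + 7·1 + 6·1 + 4·2 + 7·5 = 97
C: 1·3 + 9·1 + 9·2 + 7·0 + 6·2 + 4·4 + 7·1 = 65
E: 1·1 + 9·2 + 9·1 + 7·2 + 6·0 + 4·0 + 7·4 = 70
D: 1·0 + 9·4 + 9·5 + 7·3 + 6·3 + 4·5 + 7·3 = 161
A: 1·4 + 9·3 + 9·0 + 7·5 + 6·4 + 4·3 + 7·0 = 102
D has the highest Borda score (161).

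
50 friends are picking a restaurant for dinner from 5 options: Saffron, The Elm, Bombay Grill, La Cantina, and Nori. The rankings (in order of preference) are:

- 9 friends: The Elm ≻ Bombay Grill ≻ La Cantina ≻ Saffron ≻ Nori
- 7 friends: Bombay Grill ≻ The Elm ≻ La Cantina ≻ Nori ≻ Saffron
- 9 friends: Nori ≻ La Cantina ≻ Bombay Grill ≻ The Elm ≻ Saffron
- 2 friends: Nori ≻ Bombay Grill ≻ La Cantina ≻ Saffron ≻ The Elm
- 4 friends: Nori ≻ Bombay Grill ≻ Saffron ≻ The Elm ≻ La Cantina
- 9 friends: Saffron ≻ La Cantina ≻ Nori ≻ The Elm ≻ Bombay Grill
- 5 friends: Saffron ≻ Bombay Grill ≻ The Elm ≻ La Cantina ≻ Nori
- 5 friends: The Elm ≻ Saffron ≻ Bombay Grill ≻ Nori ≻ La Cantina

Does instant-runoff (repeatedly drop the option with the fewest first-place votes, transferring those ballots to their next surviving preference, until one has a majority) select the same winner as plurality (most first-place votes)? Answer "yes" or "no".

no

Instant-runoff — R1 Saffron 14, The Elm 14, Bombay Grill 7, La Cantina 0, Nori 15 (La Cantina out); R2 Saffron 14, The Elm 14, Bombay Grill 7, Nori 15 (Bombay Grill out); R3 Saffron 14, The Elm 21, Nori 15 (Saffron out); R4 The Elm 26, Nori 24 (The Elm winner). Winner: The Elm.
Plurality — first-place votes: Saffron 14, The Elm 14, Bombay Grill 7, La Cantina 0, Nori 15. Winner: Nori.
The two methods disagree.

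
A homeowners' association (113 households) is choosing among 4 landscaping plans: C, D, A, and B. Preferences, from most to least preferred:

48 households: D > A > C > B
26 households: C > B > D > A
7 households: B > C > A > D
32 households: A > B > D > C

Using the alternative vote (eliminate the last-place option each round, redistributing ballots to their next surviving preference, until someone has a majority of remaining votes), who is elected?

D

Round 1: C 26, D 48, A 32, B 7. Eliminate B.
Round 2: C 33, D 48, A 32. Eliminate A.
Round 3: C 33, D 80. D has a majority.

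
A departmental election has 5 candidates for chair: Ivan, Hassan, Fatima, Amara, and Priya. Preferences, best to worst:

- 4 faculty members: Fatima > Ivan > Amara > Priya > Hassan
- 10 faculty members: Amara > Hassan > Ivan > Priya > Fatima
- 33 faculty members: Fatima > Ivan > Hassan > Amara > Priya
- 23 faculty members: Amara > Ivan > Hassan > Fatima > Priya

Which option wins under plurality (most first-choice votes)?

Fatima

First-place votes: Ivan 0, Hassan 0, Fatima 37, Amara 33, Priya 0.
Fatima has the most first-place votes.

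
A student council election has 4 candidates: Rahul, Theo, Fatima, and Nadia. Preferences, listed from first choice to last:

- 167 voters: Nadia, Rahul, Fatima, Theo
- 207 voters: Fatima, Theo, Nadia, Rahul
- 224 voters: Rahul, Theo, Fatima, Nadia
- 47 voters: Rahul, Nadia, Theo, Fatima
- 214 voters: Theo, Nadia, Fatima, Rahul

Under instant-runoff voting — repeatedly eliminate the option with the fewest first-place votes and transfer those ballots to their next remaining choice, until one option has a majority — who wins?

Round 1: Rahul 271, Theo 214, Fatima 207, Nadia 167. Eliminate Nadia.
Round 2: Rahul 438, Theo 214, Fatima 207. Rahul has a majority.

Rahul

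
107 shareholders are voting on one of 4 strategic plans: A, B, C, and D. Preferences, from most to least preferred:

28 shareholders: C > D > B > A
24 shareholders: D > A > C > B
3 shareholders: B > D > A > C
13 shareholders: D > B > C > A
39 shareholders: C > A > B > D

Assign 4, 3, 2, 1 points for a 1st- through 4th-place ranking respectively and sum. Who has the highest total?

C

A: 28·1 + 24·3 + 3·2 + 13·1 + 39·3 = 236
B: 28·2 + 24·1 + 3·4 + 13·3 + 39·2 = 209
C: 28·4 + 24·2 + 3·1 + 13·2 + 39·4 = 345
D: 28·3 + 24·4 + 3·3 + 13·4 + 39·1 = 280
C has the highest Borda score (345).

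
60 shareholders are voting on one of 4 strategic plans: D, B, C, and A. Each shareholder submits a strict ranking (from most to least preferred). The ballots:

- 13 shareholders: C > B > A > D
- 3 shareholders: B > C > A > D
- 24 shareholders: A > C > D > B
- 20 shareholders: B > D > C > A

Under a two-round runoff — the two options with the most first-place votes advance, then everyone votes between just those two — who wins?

Round 1 first-place votes: D 0, B 23, C 13, A 24.
A and B advance.
Runoff: A is preferred to B by 24 voters; B by 36.
B wins the runoff.

B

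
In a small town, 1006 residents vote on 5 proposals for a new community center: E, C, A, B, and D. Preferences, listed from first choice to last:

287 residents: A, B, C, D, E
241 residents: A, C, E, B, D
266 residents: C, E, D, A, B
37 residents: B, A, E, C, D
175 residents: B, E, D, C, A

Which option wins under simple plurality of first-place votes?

A

First-place votes: E 0, C 266, A 528, B 212, D 0.
A has the most first-place votes.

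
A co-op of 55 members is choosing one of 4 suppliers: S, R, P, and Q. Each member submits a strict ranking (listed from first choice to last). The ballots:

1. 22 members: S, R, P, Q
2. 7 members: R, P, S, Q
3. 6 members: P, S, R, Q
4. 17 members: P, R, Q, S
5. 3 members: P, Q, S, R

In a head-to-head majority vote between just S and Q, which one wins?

Voters preferring S to Q: 35; preferring Q to S: 20.
S wins the head-to-head.

S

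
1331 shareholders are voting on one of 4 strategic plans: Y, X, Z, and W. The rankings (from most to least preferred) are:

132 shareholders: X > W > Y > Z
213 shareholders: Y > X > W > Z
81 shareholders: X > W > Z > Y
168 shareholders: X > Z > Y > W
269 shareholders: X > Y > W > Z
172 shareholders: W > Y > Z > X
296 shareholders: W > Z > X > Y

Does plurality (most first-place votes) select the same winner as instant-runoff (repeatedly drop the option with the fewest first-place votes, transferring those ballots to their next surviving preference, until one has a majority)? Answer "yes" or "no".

yes

Plurality — first-place votes: Y 213, X 650, Z 0, W 468. Winner: X.
Instant-runoff — R1 Y 213, X 650, Z 0, W 468 (Z out); R2 Y 213, X 650, W 468 (Y out); R3 X 863, W 468 (X winner). Winner: X.
The two methods agree.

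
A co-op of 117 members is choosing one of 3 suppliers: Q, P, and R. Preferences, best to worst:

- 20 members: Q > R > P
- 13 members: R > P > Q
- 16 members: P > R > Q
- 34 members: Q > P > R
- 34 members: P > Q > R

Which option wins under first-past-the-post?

First-place votes: Q 54, P 50, R 13.
Q has the most first-place votes.

Q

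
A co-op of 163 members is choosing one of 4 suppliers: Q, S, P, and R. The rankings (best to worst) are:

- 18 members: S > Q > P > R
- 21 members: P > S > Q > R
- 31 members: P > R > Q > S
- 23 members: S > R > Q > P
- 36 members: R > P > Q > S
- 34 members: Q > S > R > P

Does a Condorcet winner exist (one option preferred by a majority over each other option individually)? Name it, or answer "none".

none

Checking pairwise contests:
P beats Q 88–75.
Q beats S 101–62.
R beats P 93–70.
S beats R 96–67.
Every option loses at least one head-to-head, so there is no Condorcet winner.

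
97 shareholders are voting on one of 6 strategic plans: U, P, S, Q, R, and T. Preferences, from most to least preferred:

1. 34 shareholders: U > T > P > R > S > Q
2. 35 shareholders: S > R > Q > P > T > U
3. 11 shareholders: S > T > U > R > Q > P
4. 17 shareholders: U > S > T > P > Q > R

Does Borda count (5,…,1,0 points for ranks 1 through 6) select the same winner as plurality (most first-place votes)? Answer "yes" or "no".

Borda — scores: U 288, P 206, S 332, Q 133, R 230, T 266. Winner: S.
Plurality — first-place votes: U 51, P 0, S 46, Q 0, R 0, T 0. Winner: U.
The two methods disagree.

no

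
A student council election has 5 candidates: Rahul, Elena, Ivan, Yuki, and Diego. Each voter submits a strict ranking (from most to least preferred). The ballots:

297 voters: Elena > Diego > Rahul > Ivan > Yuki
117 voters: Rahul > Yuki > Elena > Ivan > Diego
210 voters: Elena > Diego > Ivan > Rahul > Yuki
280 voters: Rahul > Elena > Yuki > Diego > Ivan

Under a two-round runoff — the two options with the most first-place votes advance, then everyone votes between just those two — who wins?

Elena

Round 1 first-place votes: Rahul 397, Elena 507, Ivan 0, Yuki 0, Diego 0.
Elena and Rahul advance.
Runoff: Elena is preferred to Rahul by 507 voters; Rahul by 397.
Elena wins the runoff.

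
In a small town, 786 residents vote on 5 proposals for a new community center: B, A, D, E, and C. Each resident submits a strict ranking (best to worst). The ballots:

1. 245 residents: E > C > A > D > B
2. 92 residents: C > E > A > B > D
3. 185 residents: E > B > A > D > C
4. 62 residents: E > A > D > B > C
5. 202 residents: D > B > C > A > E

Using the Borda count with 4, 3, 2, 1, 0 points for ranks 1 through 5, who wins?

B: 245·0 + 92·1 + 185·3 + 62·1 + 202·3 = 1315
A: 245·2 + 92·2 + 185·2 + 62·3 + 202·1 = 1432
D: 245·1 + 92·0 + 185·1 + 62·2 + 202·4 = 1362
E: 245·4 + 92·3 + 185·4 + 62·4 + 202·0 = 2244
C: 245·3 + 92·4 + 185·0 + 62·0 + 202·2 = 1507
E has the highest Borda score (2244).

E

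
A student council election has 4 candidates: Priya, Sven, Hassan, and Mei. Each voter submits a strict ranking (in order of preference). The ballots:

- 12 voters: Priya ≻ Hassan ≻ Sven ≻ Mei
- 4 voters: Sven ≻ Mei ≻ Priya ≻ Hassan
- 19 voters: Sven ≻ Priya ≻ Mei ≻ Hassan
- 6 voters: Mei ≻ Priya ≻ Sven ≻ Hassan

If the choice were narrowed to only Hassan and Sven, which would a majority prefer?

Voters preferring Hassan to Sven: 12; preferring Sven to Hassan: 29.
Sven wins the head-to-head.

Sven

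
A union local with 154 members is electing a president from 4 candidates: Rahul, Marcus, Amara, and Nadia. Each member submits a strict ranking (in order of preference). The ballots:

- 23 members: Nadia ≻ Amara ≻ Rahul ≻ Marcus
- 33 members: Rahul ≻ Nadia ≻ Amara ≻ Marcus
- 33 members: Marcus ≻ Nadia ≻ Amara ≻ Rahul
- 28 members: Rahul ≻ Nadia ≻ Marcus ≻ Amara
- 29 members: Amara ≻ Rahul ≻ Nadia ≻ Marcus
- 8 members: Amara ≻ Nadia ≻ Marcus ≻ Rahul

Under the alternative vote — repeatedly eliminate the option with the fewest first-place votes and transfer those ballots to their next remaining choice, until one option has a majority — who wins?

Amara

Round 1: Rahul 61, Marcus 33, Amara 37, Nadia 23. Eliminate Nadia.
Round 2: Rahul 61, Marcus 33, Amara 60. Eliminate Marcus.
Round 3: Rahul 61, Amara 93. Amara has a majority.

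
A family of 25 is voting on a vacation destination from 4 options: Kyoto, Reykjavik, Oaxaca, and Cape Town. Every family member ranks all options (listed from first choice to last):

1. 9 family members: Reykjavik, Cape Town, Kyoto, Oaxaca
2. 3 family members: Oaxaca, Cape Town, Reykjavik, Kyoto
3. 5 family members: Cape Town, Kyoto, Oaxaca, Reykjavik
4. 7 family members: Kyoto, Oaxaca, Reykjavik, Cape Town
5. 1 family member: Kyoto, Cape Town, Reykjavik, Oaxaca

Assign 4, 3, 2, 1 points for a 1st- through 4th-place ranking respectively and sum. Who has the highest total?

Kyoto: 9·2 + 3·1 + 5·3 + 7·4 + 1·4 = 68
Reykjavik: 9·4 + 3·2 + 5·1 + 7·2 + 1·2 = 63
Oaxaca: 9·1 + 3·4 + 5·2 + 7·3 + 1·1 = 53
Cape Town: 9·3 + 3·3 + 5·4 + 7·1 + 1·3 = 66
Kyoto has the highest Borda score (68).

Kyoto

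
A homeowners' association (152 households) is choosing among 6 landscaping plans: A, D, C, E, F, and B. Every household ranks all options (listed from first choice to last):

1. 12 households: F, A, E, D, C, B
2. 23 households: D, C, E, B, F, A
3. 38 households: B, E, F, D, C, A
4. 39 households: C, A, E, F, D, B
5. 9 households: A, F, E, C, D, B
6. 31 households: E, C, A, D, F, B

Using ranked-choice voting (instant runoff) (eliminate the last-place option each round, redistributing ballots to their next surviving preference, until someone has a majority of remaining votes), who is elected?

Round 1: A 9, D 23, C 39, E 31, F 12, B 38. Eliminate A.
Round 2: D 23, C 39, E 31, F 21, B 38. Eliminate F.
Round 3: D 23, C 39, E 52, B 38. Eliminate D.
Round 4: C 62, E 52, B 38. Eliminate B.
Round 5: C 62, E 90. E has a majority.

E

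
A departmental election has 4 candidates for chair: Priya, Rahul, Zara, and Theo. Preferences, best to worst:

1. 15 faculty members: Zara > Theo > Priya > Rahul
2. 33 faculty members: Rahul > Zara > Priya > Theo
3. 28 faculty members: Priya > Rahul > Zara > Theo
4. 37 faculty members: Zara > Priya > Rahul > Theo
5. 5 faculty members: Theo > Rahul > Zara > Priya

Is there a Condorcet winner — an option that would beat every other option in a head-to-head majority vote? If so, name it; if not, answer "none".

none

Checking pairwise contests:
Zara beats Priya 90–28.
Priya beats Rahul 80–38.
Rahul beats Zara 66–52.
Priya beats Theo 98–20.
Every option loses at least one head-to-head, so there is no Condorcet winner.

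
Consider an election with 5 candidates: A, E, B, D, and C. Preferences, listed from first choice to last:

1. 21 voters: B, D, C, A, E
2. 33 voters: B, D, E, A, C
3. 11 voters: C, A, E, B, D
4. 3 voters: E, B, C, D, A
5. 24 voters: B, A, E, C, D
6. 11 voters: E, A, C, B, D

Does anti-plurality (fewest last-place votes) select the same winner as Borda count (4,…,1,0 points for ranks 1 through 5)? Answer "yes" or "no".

Anti-plurality — last-place votes: A 3, E 21, B 0, D 46, C 33. Winner: B.
Borda — scores: A 192, E 192, B 343, D 165, C 138. Winner: B.
The two methods agree.

yes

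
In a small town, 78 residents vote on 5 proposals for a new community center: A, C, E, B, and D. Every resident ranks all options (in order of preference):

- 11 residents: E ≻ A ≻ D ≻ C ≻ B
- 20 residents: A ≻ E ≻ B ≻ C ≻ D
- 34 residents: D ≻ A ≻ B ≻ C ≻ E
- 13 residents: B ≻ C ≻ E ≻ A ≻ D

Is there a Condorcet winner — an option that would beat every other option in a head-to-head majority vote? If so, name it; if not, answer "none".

A vs C: 65–13 for A.
A vs E: 54–24 for A.
A vs B: 65–13 for A.
A vs D: 44–34 for A.
A beats every other option head-to-head.

A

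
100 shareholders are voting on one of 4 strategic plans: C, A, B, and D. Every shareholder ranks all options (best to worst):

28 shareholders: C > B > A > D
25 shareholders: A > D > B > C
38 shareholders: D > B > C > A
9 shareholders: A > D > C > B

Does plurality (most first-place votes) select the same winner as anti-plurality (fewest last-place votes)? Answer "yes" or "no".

no

Plurality — first-place votes: C 28, A 34, B 0, D 38. Winner: D.
Anti-plurality — last-place votes: C 25, A 38, B 9, D 28. Winner: B.
The two methods disagree.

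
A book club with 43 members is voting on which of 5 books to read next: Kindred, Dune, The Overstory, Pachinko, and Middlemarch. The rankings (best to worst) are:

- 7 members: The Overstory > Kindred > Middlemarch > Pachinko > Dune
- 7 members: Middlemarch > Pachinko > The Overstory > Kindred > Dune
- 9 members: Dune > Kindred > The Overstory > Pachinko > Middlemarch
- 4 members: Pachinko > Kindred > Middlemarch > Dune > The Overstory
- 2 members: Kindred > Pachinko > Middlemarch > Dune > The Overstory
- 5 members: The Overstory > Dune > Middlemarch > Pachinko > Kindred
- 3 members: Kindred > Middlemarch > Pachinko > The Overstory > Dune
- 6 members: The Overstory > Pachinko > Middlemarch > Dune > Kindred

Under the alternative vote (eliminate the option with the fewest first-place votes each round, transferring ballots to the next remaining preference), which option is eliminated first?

Round 1: Kindred 5, Dune 9, The Overstory 18, Pachinko 4, Middlemarch 7. Eliminate Pachinko.

Pachinko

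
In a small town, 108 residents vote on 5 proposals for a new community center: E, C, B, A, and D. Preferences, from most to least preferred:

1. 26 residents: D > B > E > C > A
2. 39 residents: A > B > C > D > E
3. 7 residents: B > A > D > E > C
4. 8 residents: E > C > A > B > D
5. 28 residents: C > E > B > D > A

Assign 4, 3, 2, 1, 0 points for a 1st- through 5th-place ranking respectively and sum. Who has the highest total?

B

E: 26·2 + 39·0 + 7·1 + 8·4 + 28·3 = 175
C: 26·1 + 39·2 + 7·0 + 8·3 + 28·4 = 240
B: 26·3 + 39·3 + 7·4 + 8·1 + 28·2 = 287
A: 26·0 + 39·4 + 7·3 + 8·2 + 28·0 = 193
D: 26·4 + 39·1 + 7·2 + 8·0 + 28·1 = 185
B has the highest Borda score (287).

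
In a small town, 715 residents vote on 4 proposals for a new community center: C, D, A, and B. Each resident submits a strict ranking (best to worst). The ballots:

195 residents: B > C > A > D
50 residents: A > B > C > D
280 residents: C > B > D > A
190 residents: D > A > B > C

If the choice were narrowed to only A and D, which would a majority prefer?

D

Voters preferring A to D: 245; preferring D to A: 470.
D wins the head-to-head.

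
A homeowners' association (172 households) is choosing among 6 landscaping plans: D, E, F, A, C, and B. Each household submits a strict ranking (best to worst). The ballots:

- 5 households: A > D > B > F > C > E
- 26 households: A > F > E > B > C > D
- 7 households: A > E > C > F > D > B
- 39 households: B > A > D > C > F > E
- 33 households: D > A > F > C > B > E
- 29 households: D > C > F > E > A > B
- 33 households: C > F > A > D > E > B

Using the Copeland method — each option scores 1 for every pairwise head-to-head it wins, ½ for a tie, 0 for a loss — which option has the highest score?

D: beats E, F, C, and B; loses to A → score 4.
E: beats B; loses to D, F, A, and C → score 1.
F: beats E and B; loses to D, A, and C → score 2.
A: beats D, E, F, C, and B → score 5.
C: beats E, F, and B; loses to D and A → score 3.
B: loses to D, E, F, A, and C → score 0.
A has the best pairwise record.

A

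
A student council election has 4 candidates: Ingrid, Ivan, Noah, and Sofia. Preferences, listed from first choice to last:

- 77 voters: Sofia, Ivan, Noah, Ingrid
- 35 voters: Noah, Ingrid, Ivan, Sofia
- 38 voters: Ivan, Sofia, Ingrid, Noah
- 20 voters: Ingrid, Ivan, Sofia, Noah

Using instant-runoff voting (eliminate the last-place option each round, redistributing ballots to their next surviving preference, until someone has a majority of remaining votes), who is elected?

Round 1: Ingrid 20, Ivan 38, Noah 35, Sofia 77. Eliminate Ingrid.
Round 2: Ivan 58, Noah 35, Sofia 77. Eliminate Noah.
Round 3: Ivan 93, Sofia 77. Ivan has a majority.

Ivan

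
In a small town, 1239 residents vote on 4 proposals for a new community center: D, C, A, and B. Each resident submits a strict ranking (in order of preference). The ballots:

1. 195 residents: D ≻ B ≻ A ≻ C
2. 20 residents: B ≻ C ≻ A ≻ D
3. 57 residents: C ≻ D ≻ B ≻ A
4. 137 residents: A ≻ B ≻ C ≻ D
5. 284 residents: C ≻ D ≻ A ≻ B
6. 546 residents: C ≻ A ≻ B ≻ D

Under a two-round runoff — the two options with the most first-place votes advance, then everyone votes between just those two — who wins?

C

Round 1 first-place votes: D 195, C 887, A 137, B 20.
C and D advance.
Runoff: C is preferred to D by 1044 voters; D by 195.
C wins the runoff.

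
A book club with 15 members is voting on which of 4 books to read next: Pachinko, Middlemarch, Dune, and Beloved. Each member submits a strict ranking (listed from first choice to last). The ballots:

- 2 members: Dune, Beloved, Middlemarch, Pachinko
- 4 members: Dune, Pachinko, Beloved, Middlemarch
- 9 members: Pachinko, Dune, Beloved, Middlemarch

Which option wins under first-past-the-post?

First-place votes: Pachinko 9, Middlemarch 0, Dune 6, Beloved 0.
Pachinko has the most first-place votes.

Pachinko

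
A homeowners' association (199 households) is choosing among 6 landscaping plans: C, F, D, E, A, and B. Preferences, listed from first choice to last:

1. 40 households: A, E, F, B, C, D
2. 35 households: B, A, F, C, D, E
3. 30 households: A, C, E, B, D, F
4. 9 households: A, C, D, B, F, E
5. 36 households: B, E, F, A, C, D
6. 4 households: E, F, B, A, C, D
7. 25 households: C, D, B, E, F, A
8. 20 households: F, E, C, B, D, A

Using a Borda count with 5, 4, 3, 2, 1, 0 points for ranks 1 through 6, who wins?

C: 40·1 + 35·2 + 30·4 + 9·4 + 36·1 + 4·1 + 25·5 + 20·3 = 491
F: 40·3 + 35·3 + 30·0 + 9·1 + 36·3 + 4·4 + 25·1 + 20·5 = 483
D: 40·0 + 35·1 + 30·1 + 9·3 + 36·0 + 4·0 + 25·4 + 20·1 = 212
E: 40·4 + 35·0 + 30·3 + 9·0 + 36·4 + 4·5 + 25·2 + 20·4 = 544
A: 40·5 + 35·4 + 30·5 + 9·5 + 36·2 + 4·2 + 25·0 + 20·0 = 615
B: 40·2 + 35·5 + 30·2 + 9·2 + 36·5 + 4·3 + 25·3 + 20·2 = 640
B has the highest Borda score (640).

B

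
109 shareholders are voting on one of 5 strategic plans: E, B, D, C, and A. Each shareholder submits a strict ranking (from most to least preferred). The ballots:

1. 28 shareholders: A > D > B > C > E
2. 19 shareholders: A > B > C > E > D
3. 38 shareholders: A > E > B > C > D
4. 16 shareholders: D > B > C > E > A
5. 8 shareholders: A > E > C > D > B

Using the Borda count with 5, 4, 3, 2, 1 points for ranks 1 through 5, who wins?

A

E: 28·1 + 19·2 + 38·4 + 16·2 + 8·4 = 282
B: 28·3 + 19·4 + 38·3 + 16·4 + 8·1 = 346
D: 28·4 + 19·1 + 38·1 + 16·5 + 8·2 = 265
C: 28·2 + 19·3 + 38·2 + 16·3 + 8·3 = 261
A: 28·5 + 19·5 + 38·5 + 16·1 + 8·5 = 481
A has the highest Borda score (481).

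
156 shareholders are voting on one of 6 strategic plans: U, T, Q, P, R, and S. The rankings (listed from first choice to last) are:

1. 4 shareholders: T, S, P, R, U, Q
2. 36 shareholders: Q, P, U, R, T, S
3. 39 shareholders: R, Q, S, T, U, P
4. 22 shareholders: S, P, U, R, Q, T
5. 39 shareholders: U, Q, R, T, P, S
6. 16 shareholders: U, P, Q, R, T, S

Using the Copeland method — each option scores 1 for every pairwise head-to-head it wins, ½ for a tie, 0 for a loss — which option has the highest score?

U

U: beats T, Q, P, R, and S → score 5.
T: beats P and S; loses to U, Q, and R → score 2.
Q: beats T, P, R, and S; loses to U → score 4.
P: beats S; ties R; loses to U, T, and Q → score 1.5.
R: beats T and S; ties P; loses to U and Q → score 2.5.
S: loses to U, T, Q, P, and R → score 0.
U has the best pairwise record.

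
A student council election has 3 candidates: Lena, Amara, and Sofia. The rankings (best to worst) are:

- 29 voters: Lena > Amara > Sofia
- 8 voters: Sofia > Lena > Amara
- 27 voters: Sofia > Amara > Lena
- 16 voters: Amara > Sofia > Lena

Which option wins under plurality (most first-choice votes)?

Sofia

First-place votes: Lena 29, Amara 16, Sofia 35.
Sofia has the most first-place votes.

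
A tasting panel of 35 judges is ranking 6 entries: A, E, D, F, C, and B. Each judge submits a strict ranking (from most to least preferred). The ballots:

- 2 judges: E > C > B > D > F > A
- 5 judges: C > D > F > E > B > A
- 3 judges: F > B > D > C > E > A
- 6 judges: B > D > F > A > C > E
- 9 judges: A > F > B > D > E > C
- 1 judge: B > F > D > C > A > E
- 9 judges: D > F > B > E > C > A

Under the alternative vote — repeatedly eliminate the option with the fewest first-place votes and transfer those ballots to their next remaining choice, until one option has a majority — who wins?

B

Round 1: A 9, E 2, D 9, F 3, C 5, B 7. Eliminate E.
Round 2: A 9, D 9, F 3, C 7, B 7. Eliminate F.
Round 3: A 9, D 9, C 7, B 10. Eliminate C.
Round 4: A 9, D 14, B 12. Eliminate A.
Round 5: D 14, B 21. B has a majority.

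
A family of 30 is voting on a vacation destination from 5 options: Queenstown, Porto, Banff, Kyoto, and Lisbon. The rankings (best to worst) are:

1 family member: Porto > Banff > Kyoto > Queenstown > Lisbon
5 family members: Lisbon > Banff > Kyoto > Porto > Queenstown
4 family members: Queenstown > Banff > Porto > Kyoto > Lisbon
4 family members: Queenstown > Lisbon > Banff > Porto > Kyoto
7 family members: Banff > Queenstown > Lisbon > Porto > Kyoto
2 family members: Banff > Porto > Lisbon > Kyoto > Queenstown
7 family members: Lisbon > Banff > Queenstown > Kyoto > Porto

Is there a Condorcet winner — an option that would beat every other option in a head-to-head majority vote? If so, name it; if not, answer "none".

Checking pairwise contests:
Banff beats Queenstown 22–8.
Queenstown beats Porto 22–8.
Lisbon beats Banff 16–14.
Queenstown beats Kyoto 22–8.
Queenstown beats Lisbon 16–14.
Every option loses at least one head-to-head, so there is no Condorcet winner.

none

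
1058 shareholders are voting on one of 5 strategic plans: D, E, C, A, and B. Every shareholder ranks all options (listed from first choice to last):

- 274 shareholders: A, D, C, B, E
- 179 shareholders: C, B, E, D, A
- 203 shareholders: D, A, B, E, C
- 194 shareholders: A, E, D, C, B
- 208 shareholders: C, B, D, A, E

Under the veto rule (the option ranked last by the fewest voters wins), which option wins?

D

Last-place votes: D 0, E 482, C 203, A 179, B 194.
D is ranked last by the fewest voters, so D wins.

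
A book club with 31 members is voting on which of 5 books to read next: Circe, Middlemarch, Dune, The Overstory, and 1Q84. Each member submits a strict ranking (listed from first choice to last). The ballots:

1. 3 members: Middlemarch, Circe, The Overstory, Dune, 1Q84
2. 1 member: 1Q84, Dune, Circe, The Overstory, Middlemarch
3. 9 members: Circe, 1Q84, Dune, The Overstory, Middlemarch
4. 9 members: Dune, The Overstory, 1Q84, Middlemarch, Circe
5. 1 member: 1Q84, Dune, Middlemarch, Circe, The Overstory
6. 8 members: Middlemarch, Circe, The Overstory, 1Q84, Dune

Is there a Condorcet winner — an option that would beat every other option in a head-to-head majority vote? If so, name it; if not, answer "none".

none

Checking pairwise contests:
Middlemarch beats Circe 21–10.
Dune beats Middlemarch 20–11.
Circe beats Dune 20–11.
Circe beats The Overstory 22–9.
Circe beats 1Q84 20–11.
Every option loses at least one head-to-head, so there is no Condorcet winner.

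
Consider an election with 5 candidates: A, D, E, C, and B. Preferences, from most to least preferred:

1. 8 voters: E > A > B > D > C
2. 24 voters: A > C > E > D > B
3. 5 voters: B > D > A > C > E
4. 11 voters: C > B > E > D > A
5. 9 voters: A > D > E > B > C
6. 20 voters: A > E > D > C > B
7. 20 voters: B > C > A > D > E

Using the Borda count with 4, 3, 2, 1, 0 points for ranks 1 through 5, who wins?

A: 8·3 + 24·4 + 5·2 + 11·0 + 9·4 + 20·4 + 20·2 = 286
D: 8·1 + 24·1 + 5·3 + 11·1 + 9·3 + 20·2 + 20·1 = 145
E: 8·4 + 24·2 + 5·0 + 11·2 + 9·2 + 20·3 + 20·0 = 180
C: 8·0 + 24·3 + 5·1 + 11·4 + 9·0 + 20·1 + 20·3 = 201
B: 8·2 + 24·0 + 5·4 + 11·3 + 9·1 + 20·0 + 20·4 = 158
A has the highest Borda score (286).

A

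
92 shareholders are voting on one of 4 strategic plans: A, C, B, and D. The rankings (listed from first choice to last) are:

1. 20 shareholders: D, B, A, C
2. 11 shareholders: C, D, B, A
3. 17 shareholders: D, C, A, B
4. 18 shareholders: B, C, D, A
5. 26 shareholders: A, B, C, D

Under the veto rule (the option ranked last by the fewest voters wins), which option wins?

Last-place votes: A 29, C 20, B 17, D 26.
B is ranked last by the fewest voters, so B wins.

B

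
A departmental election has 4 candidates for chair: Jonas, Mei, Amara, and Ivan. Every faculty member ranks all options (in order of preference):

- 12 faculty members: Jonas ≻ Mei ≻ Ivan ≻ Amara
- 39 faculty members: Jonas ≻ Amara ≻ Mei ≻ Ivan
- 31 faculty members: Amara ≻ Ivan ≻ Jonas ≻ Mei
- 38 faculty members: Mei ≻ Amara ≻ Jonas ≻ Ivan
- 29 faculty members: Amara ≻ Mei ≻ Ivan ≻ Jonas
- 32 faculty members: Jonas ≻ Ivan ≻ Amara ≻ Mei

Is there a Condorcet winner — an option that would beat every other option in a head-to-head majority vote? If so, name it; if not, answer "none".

Amara

Amara vs Jonas: 98–83 for Amara.
Amara vs Mei: 131–50 for Amara.
Amara vs Ivan: 137–44 for Amara.
Amara beats every other option head-to-head.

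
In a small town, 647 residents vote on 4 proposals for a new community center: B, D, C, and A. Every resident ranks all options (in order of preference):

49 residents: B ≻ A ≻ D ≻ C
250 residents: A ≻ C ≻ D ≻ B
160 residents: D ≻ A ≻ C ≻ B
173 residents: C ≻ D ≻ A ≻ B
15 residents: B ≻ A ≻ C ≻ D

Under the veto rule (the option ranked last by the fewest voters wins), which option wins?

Last-place votes: B 583, D 15, C 49, A 0.
A is ranked last by the fewest voters, so A wins.

A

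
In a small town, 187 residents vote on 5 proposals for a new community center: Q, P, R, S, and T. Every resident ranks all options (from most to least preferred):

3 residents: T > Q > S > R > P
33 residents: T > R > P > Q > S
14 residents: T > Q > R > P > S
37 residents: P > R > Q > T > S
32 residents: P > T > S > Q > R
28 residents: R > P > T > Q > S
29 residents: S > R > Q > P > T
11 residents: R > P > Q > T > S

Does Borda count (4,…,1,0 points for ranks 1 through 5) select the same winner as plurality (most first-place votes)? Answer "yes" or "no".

yes

Borda — scores: Q 298, P 502, R 484, S 186, T 400. Winner: P.
Plurality — first-place votes: Q 0, P 69, R 39, S 29, T 50. Winner: P.
The two methods agree.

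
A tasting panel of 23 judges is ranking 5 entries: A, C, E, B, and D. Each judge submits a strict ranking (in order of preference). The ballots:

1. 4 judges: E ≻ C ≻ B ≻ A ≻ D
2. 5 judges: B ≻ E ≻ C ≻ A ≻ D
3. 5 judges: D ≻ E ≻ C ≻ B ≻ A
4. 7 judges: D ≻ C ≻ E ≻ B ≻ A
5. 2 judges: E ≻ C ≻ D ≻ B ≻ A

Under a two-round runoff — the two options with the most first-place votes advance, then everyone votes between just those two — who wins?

D

Round 1 first-place votes: A 0, C 0, E 6, B 5, D 12.
D and E advance.
Runoff: D is preferred to E by 12 voters; E by 11.
D wins the runoff.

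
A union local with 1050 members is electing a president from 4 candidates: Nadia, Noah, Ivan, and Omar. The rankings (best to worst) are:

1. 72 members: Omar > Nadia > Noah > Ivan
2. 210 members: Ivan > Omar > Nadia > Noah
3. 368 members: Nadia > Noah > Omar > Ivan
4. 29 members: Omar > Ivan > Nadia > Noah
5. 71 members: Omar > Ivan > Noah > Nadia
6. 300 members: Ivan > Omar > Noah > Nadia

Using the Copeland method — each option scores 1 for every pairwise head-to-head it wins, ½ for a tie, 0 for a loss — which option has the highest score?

Nadia: beats Noah; loses to Ivan and Omar → score 1.
Noah: loses to Nadia, Ivan, and Omar → score 0.
Ivan: beats Nadia and Noah; loses to Omar → score 2.
Omar: beats Nadia, Noah, and Ivan → score 3.
Omar has the best pairwise record.

Omar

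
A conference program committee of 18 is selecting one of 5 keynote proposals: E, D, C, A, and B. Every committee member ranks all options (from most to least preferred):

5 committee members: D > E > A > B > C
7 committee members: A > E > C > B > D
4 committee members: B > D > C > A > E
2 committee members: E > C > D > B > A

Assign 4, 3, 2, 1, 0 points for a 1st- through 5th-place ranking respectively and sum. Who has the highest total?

E

E: 5·3 + 7·3 + 4·0 + 2·4 = 44
D: 5·4 + 7·0 + 4·3 + 2·2 = 36
C: 5·0 + 7·2 + 4·2 + 2·3 = 28
A: 5·2 + 7·4 + 4·1 + 2·0 = 42
B: 5·1 + 7·1 + 4·4 + 2·1 = 30
E has the highest Borda score (44).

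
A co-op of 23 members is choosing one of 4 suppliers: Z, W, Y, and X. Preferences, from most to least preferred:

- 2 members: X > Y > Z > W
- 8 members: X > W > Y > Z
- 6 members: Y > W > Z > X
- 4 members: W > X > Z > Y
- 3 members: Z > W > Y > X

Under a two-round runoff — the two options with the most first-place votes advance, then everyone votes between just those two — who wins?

Round 1 first-place votes: Z 3, W 4, Y 6, X 10.
X and Y advance.
Runoff: X is preferred to Y by 14 voters; Y by 9.
X wins the runoff.

X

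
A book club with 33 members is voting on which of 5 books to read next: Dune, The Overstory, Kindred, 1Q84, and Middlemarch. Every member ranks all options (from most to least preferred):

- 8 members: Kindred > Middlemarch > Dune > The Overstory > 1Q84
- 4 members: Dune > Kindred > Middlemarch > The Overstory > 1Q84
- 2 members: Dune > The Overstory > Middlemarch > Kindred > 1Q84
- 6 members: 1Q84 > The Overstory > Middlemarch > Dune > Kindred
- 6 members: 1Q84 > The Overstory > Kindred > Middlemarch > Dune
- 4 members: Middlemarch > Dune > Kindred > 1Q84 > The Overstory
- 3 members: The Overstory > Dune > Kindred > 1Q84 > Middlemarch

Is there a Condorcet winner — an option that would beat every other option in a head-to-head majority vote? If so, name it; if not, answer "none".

none

Checking pairwise contests:
Middlemarch beats Dune 24–9.
Dune beats The Overstory 18–15.
Dune beats Kindred 19–14.
Dune beats 1Q84 21–12.
The Overstory beats Middlemarch 17–16.
Every option loses at least one head-to-head, so there is no Condorcet winner.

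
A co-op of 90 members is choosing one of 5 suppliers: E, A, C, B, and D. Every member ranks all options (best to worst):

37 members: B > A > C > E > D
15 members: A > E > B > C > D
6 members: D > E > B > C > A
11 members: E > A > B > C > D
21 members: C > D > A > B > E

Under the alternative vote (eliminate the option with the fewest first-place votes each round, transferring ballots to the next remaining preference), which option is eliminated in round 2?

A

Round 1: E 11, A 15, C 21, B 37, D 6. Eliminate D.
Round 2: E 17, A 15, C 21, B 37. Eliminate A.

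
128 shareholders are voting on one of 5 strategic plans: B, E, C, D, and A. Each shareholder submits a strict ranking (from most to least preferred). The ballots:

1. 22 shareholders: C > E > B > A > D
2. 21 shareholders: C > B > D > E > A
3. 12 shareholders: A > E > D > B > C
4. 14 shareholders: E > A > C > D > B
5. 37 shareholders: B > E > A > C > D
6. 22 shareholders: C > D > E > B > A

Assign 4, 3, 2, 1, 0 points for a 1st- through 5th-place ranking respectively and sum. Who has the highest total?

B: 22·2 + 21·3 + 12·1 + 14·0 + 37·4 + 22·1 = 289
E: 22·3 + 21·1 + 12·3 + 14·4 + 37·3 + 22·2 = 334
C: 22·4 + 21·4 + 12·0 + 14·2 + 37·1 + 22·4 = 325
D: 22·0 + 21·2 + 12·2 + 14·1 + 37·0 + 22·3 = 146
A: 22·1 + 21·0 + 12·4 + 14·3 + 37·2 + 22·0 = 186
E has the highest Borda score (334).

E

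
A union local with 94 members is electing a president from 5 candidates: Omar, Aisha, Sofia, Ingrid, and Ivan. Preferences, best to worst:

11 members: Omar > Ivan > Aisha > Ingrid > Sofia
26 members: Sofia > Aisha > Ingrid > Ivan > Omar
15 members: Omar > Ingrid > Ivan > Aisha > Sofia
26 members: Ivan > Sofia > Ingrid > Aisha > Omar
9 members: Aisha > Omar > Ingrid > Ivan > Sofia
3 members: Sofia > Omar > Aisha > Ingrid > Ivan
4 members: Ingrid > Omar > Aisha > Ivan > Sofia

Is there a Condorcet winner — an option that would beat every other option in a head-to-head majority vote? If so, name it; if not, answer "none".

Checking pairwise contests:
Aisha beats Omar 61–33.
Sofia beats Aisha 55–39.
Ivan beats Sofia 65–29.
Aisha beats Ingrid 49–45.
Ingrid beats Ivan 57–37.
Every option loses at least one head-to-head, so there is no Condorcet winner.

none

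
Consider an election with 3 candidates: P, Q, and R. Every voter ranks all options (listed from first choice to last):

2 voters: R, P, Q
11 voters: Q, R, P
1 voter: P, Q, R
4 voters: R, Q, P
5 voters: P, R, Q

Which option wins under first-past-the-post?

Q

First-place votes: P 6, Q 11, R 6.
Q has the most first-place votes.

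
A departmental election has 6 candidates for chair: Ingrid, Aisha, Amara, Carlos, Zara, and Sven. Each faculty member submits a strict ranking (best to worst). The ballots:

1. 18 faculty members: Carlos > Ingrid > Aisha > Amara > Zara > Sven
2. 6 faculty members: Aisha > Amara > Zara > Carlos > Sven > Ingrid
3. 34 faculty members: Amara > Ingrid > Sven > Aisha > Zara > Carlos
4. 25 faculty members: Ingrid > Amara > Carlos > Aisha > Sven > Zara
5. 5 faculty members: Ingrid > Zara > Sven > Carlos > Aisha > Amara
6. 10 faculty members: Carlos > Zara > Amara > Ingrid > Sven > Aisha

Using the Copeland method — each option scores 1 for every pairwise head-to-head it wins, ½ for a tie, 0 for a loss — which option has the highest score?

Amara

Ingrid: beats Aisha, Carlos, Zara, and Sven; loses to Amara → score 4.
Aisha: beats Zara; ties Sven; loses to Ingrid, Amara, and Carlos → score 1.5.
Amara: beats Ingrid, Aisha, Carlos, Zara, and Sven → score 5.
Carlos: beats Aisha, Zara, and Sven; loses to Ingrid and Amara → score 3.
Zara: loses to Ingrid, Aisha, Amara, Carlos, and Sven → score 0.
Sven: beats Zara; ties Aisha; loses to Ingrid, Amara, and Carlos → score 1.5.
Amara has the best pairwise record.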